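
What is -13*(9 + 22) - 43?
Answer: -446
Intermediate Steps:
-13*(9 + 22) - 43 = -13*31 - 43 = -403 - 43 = -446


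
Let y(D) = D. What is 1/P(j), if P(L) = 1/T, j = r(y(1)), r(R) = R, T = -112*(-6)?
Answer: 672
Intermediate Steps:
T = 672
j = 1
P(L) = 1/672
1/P(j) = 1/(1/672) = 672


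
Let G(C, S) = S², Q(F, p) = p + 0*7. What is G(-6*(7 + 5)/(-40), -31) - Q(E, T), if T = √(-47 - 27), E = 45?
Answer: 961 - I*√74 ≈ 961.0 - 8.6023*I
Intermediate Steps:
T = I*√74 (T = √(-74) = I*√74 ≈ 8.6023*I)
Q(F, p) = p (Q(F, p) = p + 0 = p)
G(-6*(7 + 5)/(-40), -31) - Q(E, T) = (-31)² - I*√74 = 961 - I*√74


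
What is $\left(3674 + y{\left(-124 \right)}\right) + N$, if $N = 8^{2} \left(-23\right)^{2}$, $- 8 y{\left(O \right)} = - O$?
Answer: $\frac{75029}{2} \approx 37515.0$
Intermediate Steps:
$y{\left(O \right)} = \frac{O}{8}$ ($y{\left(O \right)} = - \frac{\left(-1\right) O}{8} = \frac{O}{8}$)
$N = 33856$ ($N = 64 \cdot 529 = 33856$)
$\left(3674 + y{\left(-124 \right)}\right) + N = \left(3674 + \frac{1}{8} \left(-124\right)\right) + 33856 = \left(3674 - \frac{31}{2}\right) + 33856 = \frac{7317}{2} + 33856 = \frac{75029}{2}$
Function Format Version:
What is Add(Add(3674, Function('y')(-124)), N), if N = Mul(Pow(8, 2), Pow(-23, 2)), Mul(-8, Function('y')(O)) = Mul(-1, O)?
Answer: Rational(75029, 2) ≈ 37515.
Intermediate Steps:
Function('y')(O) = Mul(Rational(1, 8), O) (Function('y')(O) = Mul(Rational(-1, 8), Mul(-1, O)) = Mul(Rational(1, 8), O))
N = 33856 (N = Mul(64, 529) = 33856)
Add(Add(3674, Function('y')(-124)), N) = Add(Add(3674, Mul(Rational(1, 8), -124)), 33856) = Add(Add(3674, Rational(-31, 2)), 33856) = Add(Rational(7317, 2), 33856) = Rational(75029, 2)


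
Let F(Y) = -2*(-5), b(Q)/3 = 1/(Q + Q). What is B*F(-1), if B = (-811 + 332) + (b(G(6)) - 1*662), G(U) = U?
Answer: -22815/2 ≈ -11408.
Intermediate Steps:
b(Q) = 3/(2*Q) (b(Q) = 3/(Q + Q) = 3/((2*Q)) = 3*(1/(2*Q)) = 3/(2*Q))
F(Y) = 10
B = -4563/4 (B = (-811 + 332) + ((3/2)/6 - 1*662) = -479 + ((3/2)*(⅙) - 662) = -479 + (¼ - 662) = -479 - 2647/4 = -4563/4 ≈ -1140.8)
B*F(-1) = -4563/4*10 = -22815/2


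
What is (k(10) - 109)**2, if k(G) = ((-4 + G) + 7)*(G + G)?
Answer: 22801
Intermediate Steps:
k(G) = 2*G*(3 + G) (k(G) = (3 + G)*(2*G) = 2*G*(3 + G))
(k(10) - 109)**2 = (2*10*(3 + 10) - 109)**2 = (2*10*13 - 109)**2 = (260 - 109)**2 = 151**2 = 22801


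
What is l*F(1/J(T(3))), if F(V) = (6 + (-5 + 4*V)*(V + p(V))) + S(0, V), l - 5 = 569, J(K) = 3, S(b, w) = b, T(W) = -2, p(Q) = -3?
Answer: 81508/9 ≈ 9056.4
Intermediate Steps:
l = 574 (l = 5 + 569 = 574)
F(V) = 6 + (-5 + 4*V)*(-3 + V) (F(V) = (6 + (-5 + 4*V)*(V - 3)) + 0 = (6 + (-5 + 4*V)*(-3 + V)) + 0 = 6 + (-5 + 4*V)*(-3 + V))
l*F(1/J(T(3))) = 574*(21 - 17/3 + 4*(1/3)²) = 574*(21 - 17*⅓ + 4*(⅓)²) = 574*(21 - 17/3 + 4*(⅑)) = 574*(21 - 17/3 + 4/9) = 574*(142/9) = 81508/9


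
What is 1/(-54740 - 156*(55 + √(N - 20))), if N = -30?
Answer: I/(20*(-3166*I + 39*√2)) ≈ -1.5788e-5 + 2.7504e-7*I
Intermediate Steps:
1/(-54740 - 156*(55 + √(N - 20))) = 1/(-54740 - 156*(55 + √(-30 - 20))) = 1/(-54740 - 156*(55 + √(-50))) = 1/(-54740 - 156*(55 + 5*I*√2)) = 1/(-54740 + (-8580 - 780*I*√2)) = 1/(-63320 - 780*I*√2)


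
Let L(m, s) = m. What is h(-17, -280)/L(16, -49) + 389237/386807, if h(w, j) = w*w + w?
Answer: 6964956/386807 ≈ 18.006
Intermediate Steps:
h(w, j) = w + w**2 (h(w, j) = w**2 + w = w + w**2)
h(-17, -280)/L(16, -49) + 389237/386807 = -17*(1 - 17)/16 + 389237/386807 = -17*(-16)*(1/16) + 389237*(1/386807) = 272*(1/16) + 389237/386807 = 17 + 389237/386807 = 6964956/386807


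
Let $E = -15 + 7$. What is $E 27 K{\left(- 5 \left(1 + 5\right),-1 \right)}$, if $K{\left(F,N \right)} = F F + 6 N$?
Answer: $-193104$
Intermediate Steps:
$E = -8$
$K{\left(F,N \right)} = F^{2} + 6 N$
$E 27 K{\left(- 5 \left(1 + 5\right),-1 \right)} = \left(-8\right) 27 \left(\left(- 5 \left(1 + 5\right)\right)^{2} + 6 \left(-1\right)\right) = - 216 \left(\left(\left(-5\right) 6\right)^{2} - 6\right) = - 216 \left(\left(-30\right)^{2} - 6\right) = - 216 \left(900 - 6\right) = \left(-216\right) 894 = -193104$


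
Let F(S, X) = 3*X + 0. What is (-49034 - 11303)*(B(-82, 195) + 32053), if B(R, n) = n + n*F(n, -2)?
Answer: -1875153286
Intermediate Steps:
F(S, X) = 3*X
B(R, n) = -5*n (B(R, n) = n + n*(3*(-2)) = n + n*(-6) = n - 6*n = -5*n)
(-49034 - 11303)*(B(-82, 195) + 32053) = (-49034 - 11303)*(-5*195 + 32053) = -60337*(-975 + 32053) = -60337*31078 = -1875153286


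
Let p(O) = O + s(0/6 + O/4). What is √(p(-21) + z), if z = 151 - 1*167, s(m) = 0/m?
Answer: I*√37 ≈ 6.0828*I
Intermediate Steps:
s(m) = 0
z = -16 (z = 151 - 167 = -16)
p(O) = O (p(O) = O + 0 = O)
√(p(-21) + z) = √(-21 - 16) = √(-37) = I*√37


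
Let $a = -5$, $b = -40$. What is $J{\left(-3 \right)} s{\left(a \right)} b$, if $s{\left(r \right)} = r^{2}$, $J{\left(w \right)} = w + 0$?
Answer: $3000$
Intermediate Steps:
$J{\left(w \right)} = w$
$J{\left(-3 \right)} s{\left(a \right)} b = - 3 \left(-5\right)^{2} \left(-40\right) = \left(-3\right) 25 \left(-40\right) = \left(-75\right) \left(-40\right) = 3000$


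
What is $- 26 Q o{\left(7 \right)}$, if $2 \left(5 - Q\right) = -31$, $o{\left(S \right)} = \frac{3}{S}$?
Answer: $- \frac{1599}{7} \approx -228.43$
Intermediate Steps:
$Q = \frac{41}{2}$ ($Q = 5 - - \frac{31}{2} = 5 + \frac{31}{2} = \frac{41}{2} \approx 20.5$)
$- 26 Q o{\left(7 \right)} = \left(-26\right) \frac{41}{2} \cdot \frac{3}{7} = - 533 \cdot 3 \cdot \frac{1}{7} = \left(-533\right) \frac{3}{7} = - \frac{1599}{7}$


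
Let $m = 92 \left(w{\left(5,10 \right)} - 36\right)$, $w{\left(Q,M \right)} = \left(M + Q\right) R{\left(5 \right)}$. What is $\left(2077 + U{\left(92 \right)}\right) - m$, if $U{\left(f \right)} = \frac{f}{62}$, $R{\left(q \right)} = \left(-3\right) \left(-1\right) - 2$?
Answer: $\frac{124325}{31} \approx 4010.5$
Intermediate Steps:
$R{\left(q \right)} = 1$ ($R{\left(q \right)} = 3 - 2 = 1$)
$w{\left(Q,M \right)} = M + Q$ ($w{\left(Q,M \right)} = \left(M + Q\right) 1 = M + Q$)
$m = -1932$ ($m = 92 \left(\left(10 + 5\right) - 36\right) = 92 \left(15 - 36\right) = 92 \left(-21\right) = -1932$)
$U{\left(f \right)} = \frac{f}{62}$ ($U{\left(f \right)} = f \frac{1}{62} = \frac{f}{62}$)
$\left(2077 + U{\left(92 \right)}\right) - m = \left(2077 + \frac{1}{62} \cdot 92\right) - -1932 = \left(2077 + \frac{46}{31}\right) + 1932 = \frac{64433}{31} + 1932 = \frac{124325}{31}$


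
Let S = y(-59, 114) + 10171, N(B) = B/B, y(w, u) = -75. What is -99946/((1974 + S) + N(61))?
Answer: -99946/12071 ≈ -8.2798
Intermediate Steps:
N(B) = 1
S = 10096 (S = -75 + 10171 = 10096)
-99946/((1974 + S) + N(61)) = -99946/((1974 + 10096) + 1) = -99946/(12070 + 1) = -99946/12071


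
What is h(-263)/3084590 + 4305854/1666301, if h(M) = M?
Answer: 1897336564671/734265057370 ≈ 2.5840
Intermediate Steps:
h(-263)/3084590 + 4305854/1666301 = -263/3084590 + 4305854/1666301 = -263*1/3084590 + 4305854*(1/1666301) = -263/3084590 + 615122/238043 = 1897336564671/734265057370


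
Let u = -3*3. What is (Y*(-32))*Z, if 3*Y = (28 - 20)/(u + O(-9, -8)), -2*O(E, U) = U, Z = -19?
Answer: -4864/15 ≈ -324.27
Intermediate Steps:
O(E, U) = -U/2
u = -9
Y = -8/15 (Y = ((28 - 20)/(-9 - 1/2*(-8)))/3 = (8/(-9 + 4))/3 = (8/(-5))/3 = (8*(-1/5))/3 = (1/3)*(-8/5) = -8/15 ≈ -0.53333)
(Y*(-32))*Z = -8/15*(-32)*(-19) = (256/15)*(-19) = -4864/15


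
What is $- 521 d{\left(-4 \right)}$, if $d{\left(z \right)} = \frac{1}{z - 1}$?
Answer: $\frac{521}{5} \approx 104.2$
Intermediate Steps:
$d{\left(z \right)} = \frac{1}{-1 + z}$
$- 521 d{\left(-4 \right)} = - \frac{521}{-1 - 4} = - \frac{521}{-5} = \left(-521\right) \left(- \frac{1}{5}\right) = \frac{521}{5}$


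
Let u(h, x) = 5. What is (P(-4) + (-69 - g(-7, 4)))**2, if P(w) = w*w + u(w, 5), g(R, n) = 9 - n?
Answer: 2809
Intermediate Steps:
P(w) = 5 + w**2 (P(w) = w*w + 5 = w**2 + 5 = 5 + w**2)
(P(-4) + (-69 - g(-7, 4)))**2 = ((5 + (-4)**2) + (-69 - (9 - 1*4)))**2 = ((5 + 16) + (-69 - (9 - 4)))**2 = (21 + (-69 - 1*5))**2 = (21 + (-69 - 5))**2 = (21 - 74)**2 = (-53)**2 = 2809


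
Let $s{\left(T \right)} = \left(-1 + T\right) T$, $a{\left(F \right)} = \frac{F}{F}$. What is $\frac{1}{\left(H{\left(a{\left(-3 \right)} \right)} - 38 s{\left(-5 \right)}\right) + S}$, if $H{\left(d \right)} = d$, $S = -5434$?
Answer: $- \frac{1}{6573} \approx -0.00015214$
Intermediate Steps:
$a{\left(F \right)} = 1$
$s{\left(T \right)} = T \left(-1 + T\right)$
$\frac{1}{\left(H{\left(a{\left(-3 \right)} \right)} - 38 s{\left(-5 \right)}\right) + S} = \frac{1}{\left(1 - 38 \left(- 5 \left(-1 - 5\right)\right)\right) - 5434} = \frac{1}{\left(1 - 38 \left(\left(-5\right) \left(-6\right)\right)\right) - 5434} = \frac{1}{\left(1 - 1140\right) - 5434} = \frac{1}{-1139 - 5434} = \frac{1}{-6573} = - \frac{1}{6573}$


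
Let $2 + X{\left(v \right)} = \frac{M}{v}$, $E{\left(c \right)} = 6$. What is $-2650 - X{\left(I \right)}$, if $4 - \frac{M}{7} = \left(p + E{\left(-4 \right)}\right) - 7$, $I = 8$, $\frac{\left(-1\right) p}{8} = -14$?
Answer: $- \frac{20435}{8} \approx -2554.4$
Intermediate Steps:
$p = 112$ ($p = \left(-8\right) \left(-14\right) = 112$)
$M = -749$ ($M = 28 - 7 \left(\left(112 + 6\right) - 7\right) = 28 - 7 \left(118 - 7\right) = 28 - 777 = -749$)
$X{\left(v \right)} = -2 - \frac{749}{v}$
$-2650 - X{\left(I \right)} = -2650 - \left(-2 - \frac{749}{8}\right) = -2650 - - \frac{765}{8} = -2650 + \frac{765}{8} = - \frac{20435}{8}$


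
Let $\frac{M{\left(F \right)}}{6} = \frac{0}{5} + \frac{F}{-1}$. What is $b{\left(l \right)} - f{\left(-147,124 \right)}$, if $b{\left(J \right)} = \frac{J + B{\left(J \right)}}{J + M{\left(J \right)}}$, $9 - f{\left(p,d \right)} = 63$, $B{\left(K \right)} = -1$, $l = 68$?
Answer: $\frac{18293}{340} \approx 53.803$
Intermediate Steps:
$f{\left(p,d \right)} = -54$ ($f{\left(p,d \right)} = 9 - 63 = -54$)
$M{\left(F \right)} = - 6 F$ ($M{\left(F \right)} = 6 \left(\frac{0}{5} + \frac{F}{-1}\right) = 6 \left(0 \cdot \frac{1}{5} + F \left(-1\right)\right) = 6 \left(0 - F\right) = 6 \left(- F\right) = - 6 F$)
$b{\left(J \right)} = - \frac{-1 + J}{5 J}$ ($b{\left(J \right)} = \frac{J - 1}{J - 6 J} = \frac{-1 + J}{\left(-5\right) J} = \left(-1 + J\right) \left(- \frac{1}{5 J}\right) = - \frac{-1 + J}{5 J}$)
$b{\left(l \right)} - f{\left(-147,124 \right)} = \frac{1 - 68}{5 \cdot 68} - -54 = \frac{1}{5} \cdot \frac{1}{68} \left(1 - 68\right) + 54 = \frac{1}{5} \cdot \frac{1}{68} \left(-67\right) + 54 = - \frac{67}{340} + 54 = \frac{18293}{340}$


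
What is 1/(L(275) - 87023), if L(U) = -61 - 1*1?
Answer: -1/87085 ≈ -1.1483e-5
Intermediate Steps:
L(U) = -62 (L(U) = -61 - 1 = -62)
1/(L(275) - 87023) = 1/(-62 - 87023) = 1/(-87085) = -1/87085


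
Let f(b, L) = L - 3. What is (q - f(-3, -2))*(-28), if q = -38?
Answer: 924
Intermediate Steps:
f(b, L) = -3 + L
(q - f(-3, -2))*(-28) = (-38 - (-3 - 2))*(-28) = (-38 - 1*(-5))*(-28) = (-38 + 5)*(-28) = -33*(-28) = 924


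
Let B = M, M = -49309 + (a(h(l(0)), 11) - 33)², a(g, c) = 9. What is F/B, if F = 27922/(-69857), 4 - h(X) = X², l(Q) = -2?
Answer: 27922/3404341181 ≈ 8.2019e-6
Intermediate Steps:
h(X) = 4 - X²
M = -48733 (M = -49309 + (9 - 33)² = -49309 + (-24)² = -49309 + 576 = -48733)
B = -48733
F = -27922/69857 (F = 27922*(-1/69857) = -27922/69857 ≈ -0.39970)
F/B = -27922/69857/(-48733) = -27922/69857*(-1/48733) = 27922/3404341181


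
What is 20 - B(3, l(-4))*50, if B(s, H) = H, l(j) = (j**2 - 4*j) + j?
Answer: -1380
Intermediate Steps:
l(j) = j**2 - 3*j
20 - B(3, l(-4))*50 = 20 - (-4)*(-3 - 4)*50 = 20 - (-4)*(-7)*50 = 20 - 1*28*50 = 20 - 28*50 = 20 - 1400 = -1380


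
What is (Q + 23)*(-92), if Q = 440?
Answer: -42596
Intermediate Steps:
(Q + 23)*(-92) = (440 + 23)*(-92) = 463*(-92) = -42596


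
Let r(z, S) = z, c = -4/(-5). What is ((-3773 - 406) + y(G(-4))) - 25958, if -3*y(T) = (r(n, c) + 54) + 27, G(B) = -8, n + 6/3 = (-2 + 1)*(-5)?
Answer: -30165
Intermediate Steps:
c = 4/5 (c = -4*(-1/5) = 4/5 ≈ 0.80000)
n = 3 (n = -2 + (-2 + 1)*(-5) = -2 - 1*(-5) = -2 + 5 = 3)
y(T) = -28 (y(T) = -((3 + 54) + 27)/3 = -(57 + 27)/3 = -1/3*84 = -28)
((-3773 - 406) + y(G(-4))) - 25958 = ((-3773 - 406) - 28) - 25958 = (-4179 - 28) - 25958 = -4207 - 25958 = -30165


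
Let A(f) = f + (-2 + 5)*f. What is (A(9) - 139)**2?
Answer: 10609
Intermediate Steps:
A(f) = 4*f (A(f) = f + 3*f = 4*f)
(A(9) - 139)**2 = (4*9 - 139)**2 = (36 - 139)**2 = (-103)**2 = 10609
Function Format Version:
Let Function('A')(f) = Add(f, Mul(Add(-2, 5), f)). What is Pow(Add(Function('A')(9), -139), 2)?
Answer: 10609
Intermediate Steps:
Function('A')(f) = Mul(4, f) (Function('A')(f) = Add(f, Mul(3, f)) = Mul(4, f))
Pow(Add(Function('A')(9), -139), 2) = Pow(Add(Mul(4, 9), -139), 2) = Pow(Add(36, -139), 2) = Pow(-103, 2) = 10609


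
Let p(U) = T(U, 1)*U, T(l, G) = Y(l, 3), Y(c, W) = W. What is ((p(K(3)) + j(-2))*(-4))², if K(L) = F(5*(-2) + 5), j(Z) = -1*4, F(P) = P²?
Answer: 80656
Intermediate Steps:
T(l, G) = 3
j(Z) = -4
K(L) = 25 (K(L) = (5*(-2) + 5)² = (-10 + 5)² = (-5)² = 25)
p(U) = 3*U
((p(K(3)) + j(-2))*(-4))² = ((3*25 - 4)*(-4))² = ((75 - 4)*(-4))² = (71*(-4))² = (-284)² = 80656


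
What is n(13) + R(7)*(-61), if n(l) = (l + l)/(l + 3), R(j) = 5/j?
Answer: -2349/56 ≈ -41.946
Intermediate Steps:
n(l) = 2*l/(3 + l) (n(l) = (2*l)/(3 + l) = 2*l/(3 + l))
n(13) + R(7)*(-61) = 2*13/(3 + 13) + (5/7)*(-61) = 2*13/16 + (5*(1/7))*(-61) = 2*13*(1/16) + (5/7)*(-61) = 13/8 - 305/7 = -2349/56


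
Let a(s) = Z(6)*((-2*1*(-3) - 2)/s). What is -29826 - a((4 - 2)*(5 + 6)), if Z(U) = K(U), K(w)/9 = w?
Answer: -328194/11 ≈ -29836.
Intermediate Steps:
K(w) = 9*w
Z(U) = 9*U
a(s) = 216/s (a(s) = (9*6)*((-2*1*(-3) - 2)/s) = 54*((-2*(-3) - 2)/s) = 54*((6 - 2)/s) = 54*(4/s) = 216/s)
-29826 - a((4 - 2)*(5 + 6)) = -29826 - 216/((4 - 2)*(5 + 6)) = -29826 - 216/(2*11) = -29826 - 216/22 = -29826 - 1*108/11 = -29826 - 108/11 = -328194/11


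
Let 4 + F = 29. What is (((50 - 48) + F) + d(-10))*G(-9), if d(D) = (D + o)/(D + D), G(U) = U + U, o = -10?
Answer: -504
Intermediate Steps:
G(U) = 2*U
d(D) = (-10 + D)/(2*D) (d(D) = (D - 10)/(D + D) = (-10 + D)/((2*D)) = (-10 + D)*(1/(2*D)) = (-10 + D)/(2*D))
F = 25 (F = -4 + 29 = 25)
(((50 - 48) + F) + d(-10))*G(-9) = (((50 - 48) + 25) + (1/2)*(-10 - 10)/(-10))*(2*(-9)) = ((2 + 25) + (1/2)*(-1/10)*(-20))*(-18) = (27 + 1)*(-18) = 28*(-18) = -504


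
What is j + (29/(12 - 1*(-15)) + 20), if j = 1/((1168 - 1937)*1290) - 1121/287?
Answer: 43991011537/2562361830 ≈ 17.168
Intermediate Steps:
j = -1112043497/284706870 (j = (1/1290)/(-769) - 1121*1/287 = -1/769*1/1290 - 1121/287 = -1/992010 - 1121/287 = -1112043497/284706870 ≈ -3.9059)
j + (29/(12 - 1*(-15)) + 20) = -1112043497/284706870 + (29/(12 - 1*(-15)) + 20) = -1112043497/284706870 + (29/(12 + 15) + 20) = -1112043497/284706870 + (29/27 + 20) = -1112043497/284706870 + 569/27 = 43991011537/2562361830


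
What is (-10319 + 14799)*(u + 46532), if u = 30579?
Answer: 345457280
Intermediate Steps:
(-10319 + 14799)*(u + 46532) = (-10319 + 14799)*(30579 + 46532) = 4480*77111 = 345457280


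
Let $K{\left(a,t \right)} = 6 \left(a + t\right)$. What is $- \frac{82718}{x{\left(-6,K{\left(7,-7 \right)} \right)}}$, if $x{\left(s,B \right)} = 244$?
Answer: $- \frac{41359}{122} \approx -339.01$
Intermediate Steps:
$K{\left(a,t \right)} = 6 a + 6 t$
$- \frac{82718}{x{\left(-6,K{\left(7,-7 \right)} \right)}} = - \frac{82718}{244} = \left(-82718\right) \frac{1}{244} = - \frac{41359}{122}$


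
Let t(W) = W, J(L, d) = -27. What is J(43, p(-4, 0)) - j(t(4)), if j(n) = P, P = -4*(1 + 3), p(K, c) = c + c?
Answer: -11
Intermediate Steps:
p(K, c) = 2*c
P = -16 (P = -4*4 = -16)
j(n) = -16
J(43, p(-4, 0)) - j(t(4)) = -27 - 1*(-16) = -27 + 16 = -11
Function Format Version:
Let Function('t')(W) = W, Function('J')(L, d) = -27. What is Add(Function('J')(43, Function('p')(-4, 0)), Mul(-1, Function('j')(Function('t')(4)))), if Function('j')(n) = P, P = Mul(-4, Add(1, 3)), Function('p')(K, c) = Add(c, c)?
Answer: -11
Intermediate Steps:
Function('p')(K, c) = Mul(2, c)
P = -16 (P = Mul(-4, 4) = -16)
Function('j')(n) = -16
Add(Function('J')(43, Function('p')(-4, 0)), Mul(-1, Function('j')(Function('t')(4)))) = Add(-27, Mul(-1, -16)) = Add(-27, 16) = -11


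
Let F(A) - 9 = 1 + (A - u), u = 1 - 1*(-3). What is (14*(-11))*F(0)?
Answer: -924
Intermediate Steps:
u = 4 (u = 1 + 3 = 4)
F(A) = 6 + A (F(A) = 9 + (1 + (A - 1*4)) = 9 + (1 + (A - 4)) = 9 + (1 + (-4 + A)) = 9 + (-3 + A) = 6 + A)
(14*(-11))*F(0) = (14*(-11))*(6 + 0) = -154*6 = -924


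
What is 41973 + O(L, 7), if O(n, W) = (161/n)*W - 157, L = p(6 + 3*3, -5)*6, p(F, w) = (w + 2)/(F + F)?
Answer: 119813/3 ≈ 39938.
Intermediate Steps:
p(F, w) = (2 + w)/(2*F) (p(F, w) = (2 + w)/((2*F)) = (2 + w)*(1/(2*F)) = (2 + w)/(2*F))
L = -⅗ (L = ((2 - 5)/(2*(6 + 3*3)))*6 = ((½)*(-3)/(6 + 9))*6 = ((½)*(-3)/15)*6 = ((½)*(1/15)*(-3))*6 = -⅒*6 = -⅗ ≈ -0.60000)
O(n, W) = -157 + 161*W/n (O(n, W) = 161*W/n - 157 = -157 + 161*W/n)
41973 + O(L, 7) = 41973 + (-157 + 161*7/(-⅗)) = 41973 + (-157 + 161*7*(-5/3)) = 41973 + (-157 - 5635/3) = 41973 - 6106/3 = 119813/3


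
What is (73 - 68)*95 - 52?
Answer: 423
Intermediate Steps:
(73 - 68)*95 - 52 = 5*95 - 52 = 475 - 52 = 423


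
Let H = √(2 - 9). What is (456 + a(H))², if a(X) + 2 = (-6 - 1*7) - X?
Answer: (441 - I*√7)² ≈ 1.9447e+5 - 2334.0*I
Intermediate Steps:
H = I*√7 (H = √(-7) = I*√7 ≈ 2.6458*I)
a(X) = -15 - X (a(X) = -2 + ((-6 - 1*7) - X) = -2 + ((-6 - 7) - X) = -2 + (-13 - X) = -15 - X)
(456 + a(H))² = (456 + (-15 - I*√7))² = (441 - I*√7)²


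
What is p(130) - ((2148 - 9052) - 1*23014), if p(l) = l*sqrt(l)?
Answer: 29918 + 130*sqrt(130) ≈ 31400.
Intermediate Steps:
p(l) = l**(3/2)
p(130) - ((2148 - 9052) - 1*23014) = 130**(3/2) - ((2148 - 9052) - 1*23014) = 130*sqrt(130) - (-6904 - 23014) = 130*sqrt(130) - 1*(-29918) = 130*sqrt(130) + 29918 = 29918 + 130*sqrt(130)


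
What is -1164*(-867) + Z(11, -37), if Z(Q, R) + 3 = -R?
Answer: 1009222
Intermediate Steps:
Z(Q, R) = -3 - R
-1164*(-867) + Z(11, -37) = -1164*(-867) + (-3 - 1*(-37)) = 1009188 + (-3 + 37) = 1009188 + 34 = 1009222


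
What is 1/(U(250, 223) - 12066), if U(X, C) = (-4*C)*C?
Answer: -1/210982 ≈ -4.7397e-6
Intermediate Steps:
U(X, C) = -4*C**2
1/(U(250, 223) - 12066) = 1/(-4*223**2 - 12066) = 1/(-4*49729 - 12066) = 1/(-198916 - 12066) = 1/(-210982) = -1/210982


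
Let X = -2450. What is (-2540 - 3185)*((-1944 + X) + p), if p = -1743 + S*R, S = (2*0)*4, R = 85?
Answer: 35134325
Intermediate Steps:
S = 0 (S = 0*4 = 0)
p = -1743 (p = -1743 + 0*85 = -1743 + 0 = -1743)
(-2540 - 3185)*((-1944 + X) + p) = (-2540 - 3185)*((-1944 - 2450) - 1743) = -5725*(-4394 - 1743) = -5725*(-6137) = 35134325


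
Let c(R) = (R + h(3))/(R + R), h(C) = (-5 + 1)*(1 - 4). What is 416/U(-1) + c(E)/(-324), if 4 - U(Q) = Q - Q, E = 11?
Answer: 741289/7128 ≈ 104.00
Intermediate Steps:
h(C) = 12 (h(C) = -4*(-3) = 12)
c(R) = (12 + R)/(2*R) (c(R) = (R + 12)/(R + R) = (12 + R)/((2*R)) = (12 + R)*(1/(2*R)) = (12 + R)/(2*R))
U(Q) = 4 (U(Q) = 4 - (Q - Q) = 4 - 1*0 = 4 + 0 = 4)
416/U(-1) + c(E)/(-324) = 416/4 + ((½)*(12 + 11)/11)/(-324) = 416*(¼) + ((½)*(1/11)*23)*(-1/324) = 104 + (23/22)*(-1/324) = 104 - 23/7128 = 741289/7128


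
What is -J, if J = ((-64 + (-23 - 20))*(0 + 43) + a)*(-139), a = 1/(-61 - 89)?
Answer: -95930989/150 ≈ -6.3954e+5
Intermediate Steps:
a = -1/150 (a = 1/(-150) = -1/150 ≈ -0.0066667)
J = 95930989/150 (J = ((-64 + (-23 - 20))*(0 + 43) - 1/150)*(-139) = ((-64 - 43)*43 - 1/150)*(-139) = (-107*43 - 1/150)*(-139) = (-4601 - 1/150)*(-139) = -690151/150*(-139) = 95930989/150 ≈ 6.3954e+5)
-J = -1*95930989/150 = -95930989/150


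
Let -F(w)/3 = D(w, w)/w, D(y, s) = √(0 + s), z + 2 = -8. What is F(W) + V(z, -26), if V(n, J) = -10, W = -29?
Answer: -10 + 3*I*√29/29 ≈ -10.0 + 0.55709*I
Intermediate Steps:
z = -10 (z = -2 - 8 = -10)
D(y, s) = √s
F(w) = -3/√w (F(w) = -3*√w/w = -3/√w)
F(W) + V(z, -26) = -(-3)*I*√29/29 - 10 = 3*I*√29/29 - 10 = -10 + 3*I*√29/29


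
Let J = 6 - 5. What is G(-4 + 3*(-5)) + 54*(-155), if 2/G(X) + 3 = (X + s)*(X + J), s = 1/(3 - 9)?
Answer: -1431269/171 ≈ -8370.0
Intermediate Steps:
J = 1
s = -⅙ (s = 1/(-6) = -⅙ ≈ -0.16667)
G(X) = 2/(-3 + (1 + X)*(-⅙ + X)) (G(X) = 2/(-3 + (X - ⅙)*(X + 1)) = 2/(-3 + (-⅙ + X)*(1 + X)) = 2/(-3 + (1 + X)*(-⅙ + X)))
G(-4 + 3*(-5)) + 54*(-155) = 12/(-19 + 5*(-4 + 3*(-5)) + 6*(-4 + 3*(-5))²) + 54*(-155) = 12/(-19 + 5*(-4 - 15) + 6*(-4 - 15)²) - 8370 = 12/(-19 + 5*(-19) + 6*(-19)²) - 8370 = 12/(-19 - 95 + 6*361) - 8370 = 12/(-19 - 95 + 2166) - 8370 = 12/2052 - 8370 = 12*(1/2052) - 8370 = 1/171 - 8370 = -1431269/171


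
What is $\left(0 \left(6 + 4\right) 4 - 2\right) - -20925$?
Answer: $20923$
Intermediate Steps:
$\left(0 \left(6 + 4\right) 4 - 2\right) - -20925 = \left(0 \cdot 10 \cdot 4 - 2\right) + 20925 = \left(0 \cdot 40 - 2\right) + 20925 = \left(0 - 2\right) + 20925 = -2 + 20925 = 20923$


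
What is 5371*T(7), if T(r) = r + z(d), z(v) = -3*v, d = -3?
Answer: 85936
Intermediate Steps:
T(r) = 9 + r (T(r) = r - 3*(-3) = r + 9 = 9 + r)
5371*T(7) = 5371*(9 + 7) = 5371*16 = 85936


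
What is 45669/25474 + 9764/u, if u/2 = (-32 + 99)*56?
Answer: 73928539/23894612 ≈ 3.0939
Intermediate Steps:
u = 7504 (u = 2*((-32 + 99)*56) = 2*(67*56) = 2*3752 = 7504)
45669/25474 + 9764/u = 45669/25474 + 9764/7504 = 45669*(1/25474) + 9764*(1/7504) = 45669/25474 + 2441/1876 = 73928539/23894612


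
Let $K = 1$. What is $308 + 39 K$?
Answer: $347$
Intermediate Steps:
$308 + 39 K = 308 + 39 \cdot 1 = 308 + 39 = 347$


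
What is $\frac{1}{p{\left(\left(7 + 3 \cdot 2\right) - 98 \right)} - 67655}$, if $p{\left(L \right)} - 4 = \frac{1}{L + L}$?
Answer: $- \frac{170}{11500671} \approx -1.4782 \cdot 10^{-5}$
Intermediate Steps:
$p{\left(L \right)} = 4 + \frac{1}{2 L}$ ($p{\left(L \right)} = 4 + \frac{1}{L + L} = 4 + \frac{1}{2 L}$)
$\frac{1}{p{\left(\left(7 + 3 \cdot 2\right) - 98 \right)} - 67655} = \frac{1}{\left(4 + \frac{1}{2 \left(\left(7 + 3 \cdot 2\right) - 98\right)}\right) - 67655} = \frac{1}{\left(4 + \frac{1}{2 \left(\left(7 + 6\right) - 98\right)}\right) - 67655} = \frac{1}{\left(4 + \frac{1}{2 \left(13 - 98\right)}\right) - 67655} = \frac{1}{\left(4 + \frac{1}{2 \left(-85\right)}\right) - 67655} = \frac{1}{\left(4 + \frac{1}{2} \left(- \frac{1}{85}\right)\right) - 67655} = \frac{1}{\left(4 - \frac{1}{170}\right) - 67655} = \frac{1}{\frac{679}{170} - 67655} = \frac{1}{- \frac{11500671}{170}} = - \frac{170}{11500671}$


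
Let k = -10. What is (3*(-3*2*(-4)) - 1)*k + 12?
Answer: -698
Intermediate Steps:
(3*(-3*2*(-4)) - 1)*k + 12 = (3*(-3*2*(-4)) - 1)*(-10) + 12 = (3*(-6*(-4)) - 1)*(-10) + 12 = (3*24 - 1)*(-10) + 12 = (72 - 1)*(-10) + 12 = 71*(-10) + 12 = -710 + 12 = -698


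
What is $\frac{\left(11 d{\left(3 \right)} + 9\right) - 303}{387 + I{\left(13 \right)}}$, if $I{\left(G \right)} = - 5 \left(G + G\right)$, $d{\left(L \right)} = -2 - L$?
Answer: $- \frac{349}{257} \approx -1.358$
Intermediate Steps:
$I{\left(G \right)} = - 10 G$ ($I{\left(G \right)} = - 5 \cdot 2 G = - 10 G$)
$\frac{\left(11 d{\left(3 \right)} + 9\right) - 303}{387 + I{\left(13 \right)}} = \frac{\left(11 \left(-2 - 3\right) + 9\right) - 303}{387 - 130} = \frac{\left(11 \left(-5\right) + 9\right) - 303}{257} = \left(\left(-55 + 9\right) - 303\right) \frac{1}{257} = \left(-46 - 303\right) \frac{1}{257} = \left(-349\right) \frac{1}{257} = - \frac{349}{257}$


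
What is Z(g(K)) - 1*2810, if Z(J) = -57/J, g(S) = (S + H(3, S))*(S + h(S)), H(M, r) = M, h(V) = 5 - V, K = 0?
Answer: -14069/5 ≈ -2813.8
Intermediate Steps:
g(S) = 15 + 5*S (g(S) = (S + 3)*(S + (5 - S)) = (3 + S)*5 = 15 + 5*S)
Z(g(K)) - 1*2810 = -57/(15 + 5*0) - 1*2810 = -57/(15 + 0) - 2810 = -57/15 - 2810 = -57*1/15 - 2810 = -19/5 - 2810 = -14069/5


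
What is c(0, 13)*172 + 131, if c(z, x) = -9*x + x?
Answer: -17757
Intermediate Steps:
c(z, x) = -8*x
c(0, 13)*172 + 131 = -8*13*172 + 131 = -104*172 + 131 = -17888 + 131 = -17757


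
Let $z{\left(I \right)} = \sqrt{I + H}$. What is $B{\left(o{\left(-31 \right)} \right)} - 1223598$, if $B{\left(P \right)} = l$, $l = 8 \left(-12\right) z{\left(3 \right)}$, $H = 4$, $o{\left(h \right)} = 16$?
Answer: $-1223598 - 96 \sqrt{7} \approx -1.2239 \cdot 10^{6}$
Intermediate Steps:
$z{\left(I \right)} = \sqrt{4 + I}$ ($z{\left(I \right)} = \sqrt{I + 4} = \sqrt{4 + I}$)
$l = - 96 \sqrt{7}$ ($l = 8 \left(-12\right) \sqrt{4 + 3} = - 96 \sqrt{7} \approx -253.99$)
$B{\left(P \right)} = - 96 \sqrt{7}$
$B{\left(o{\left(-31 \right)} \right)} - 1223598 = - 96 \sqrt{7} - 1223598 = -1223598 - 96 \sqrt{7}$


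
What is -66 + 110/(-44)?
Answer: -137/2 ≈ -68.500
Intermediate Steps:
-66 + 110/(-44) = -66 + 110*(-1/44) = -66 - 5/2 = -137/2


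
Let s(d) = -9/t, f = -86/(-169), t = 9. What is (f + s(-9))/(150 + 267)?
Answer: -83/70473 ≈ -0.0011778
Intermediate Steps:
f = 86/169 (f = -86*(-1/169) = 86/169 ≈ 0.50888)
s(d) = -1 (s(d) = -9/9 = -9*⅑ = -1)
(f + s(-9))/(150 + 267) = (86/169 - 1)/(150 + 267) = -83/169/417 = -83/169*1/417 = -83/70473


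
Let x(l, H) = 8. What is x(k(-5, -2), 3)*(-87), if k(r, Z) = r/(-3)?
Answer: -696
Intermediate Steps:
k(r, Z) = -r/3 (k(r, Z) = r*(-1/3) = -r/3)
x(k(-5, -2), 3)*(-87) = 8*(-87) = -696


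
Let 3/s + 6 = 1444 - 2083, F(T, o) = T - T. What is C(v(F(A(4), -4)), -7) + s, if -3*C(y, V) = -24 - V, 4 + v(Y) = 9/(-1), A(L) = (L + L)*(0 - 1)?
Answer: 3652/645 ≈ 5.6620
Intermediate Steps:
A(L) = -2*L (A(L) = (2*L)*(-1) = -2*L)
F(T, o) = 0
v(Y) = -13 (v(Y) = -4 + 9/(-1) = -4 + 9*(-1) = -4 - 9 = -13)
C(y, V) = 8 + V/3 (C(y, V) = -(-24 - V)/3 = 8 + V/3)
s = -1/215 (s = 3/(-6 + (1444 - 2083)) = 3/(-6 - 639) = 3/(-645) = 3*(-1/645) = -1/215 ≈ -0.0046512)
C(v(F(A(4), -4)), -7) + s = (8 + (1/3)*(-7)) - 1/215 = (8 - 7/3) - 1/215 = 17/3 - 1/215 = 3652/645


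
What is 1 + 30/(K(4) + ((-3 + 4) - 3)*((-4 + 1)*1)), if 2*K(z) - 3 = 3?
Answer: 13/3 ≈ 4.3333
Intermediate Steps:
K(z) = 3 (K(z) = 3/2 + (½)*3 = 3/2 + 3/2 = 3)
1 + 30/(K(4) + ((-3 + 4) - 3)*((-4 + 1)*1)) = 1 + 30/(3 + ((-3 + 4) - 3)*((-4 + 1)*1)) = 1 + 30/(3 + (1 - 3)*(-3*1)) = 1 + 30/(3 - 2*(-3)) = 1 + 30/(3 + 6) = 1 + 30/9 = 1 + 30*(⅑) = 1 + 10/3 = 13/3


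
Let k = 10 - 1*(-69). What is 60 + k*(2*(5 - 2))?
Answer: 534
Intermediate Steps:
k = 79 (k = 10 + 69 = 79)
60 + k*(2*(5 - 2)) = 60 + 79*(2*(5 - 2)) = 60 + 79*(2*3) = 60 + 79*6 = 60 + 474 = 534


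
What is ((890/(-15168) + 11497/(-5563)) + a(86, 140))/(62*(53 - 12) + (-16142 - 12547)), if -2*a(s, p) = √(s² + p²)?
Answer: 89668783/1103136491424 + √6749/26147 ≈ 0.0032232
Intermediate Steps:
a(s, p) = -√(p² + s²)/2 (a(s, p) = -√(s² + p²)/2 = -√(p² + s²)/2)
((890/(-15168) + 11497/(-5563)) + a(86, 140))/(62*(53 - 12) + (-16142 - 12547)) = ((890/(-15168) + 11497/(-5563)) - √(140² + 86²)/2)/(62*(53 - 12) + (-16142 - 12547)) = ((890*(-1/15168) + 11497*(-1/5563)) - √(19600 + 7396)/2)/(62*41 - 28689) = ((-445/7584 - 11497/5563) - √6749)/(2542 - 28689) = (-89668783/42189792 - √6749)/(-26147) = (-89668783/42189792 - √6749)*(-1/26147) = 89668783/1103136491424 + √6749/26147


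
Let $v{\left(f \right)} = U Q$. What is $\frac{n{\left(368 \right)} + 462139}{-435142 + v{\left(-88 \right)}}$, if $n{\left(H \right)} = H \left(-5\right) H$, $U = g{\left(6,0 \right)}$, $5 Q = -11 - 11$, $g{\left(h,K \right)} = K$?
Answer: $\frac{214981}{435142} \approx 0.49405$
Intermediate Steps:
$Q = - \frac{22}{5}$ ($Q = \frac{-11 - 11}{5} = \frac{1}{5} \left(-22\right) = - \frac{22}{5} \approx -4.4$)
$U = 0$
$n{\left(H \right)} = - 5 H^{2}$ ($n{\left(H \right)} = - 5 H H = - 5 H^{2}$)
$v{\left(f \right)} = 0$ ($v{\left(f \right)} = 0 \left(- \frac{22}{5}\right) = 0$)
$\frac{n{\left(368 \right)} + 462139}{-435142 + v{\left(-88 \right)}} = \frac{- 5 \cdot 368^{2} + 462139}{-435142 + 0} = \frac{\left(-5\right) 135424 + 462139}{-435142} = \left(-677120 + 462139\right) \left(- \frac{1}{435142}\right) = \left(-214981\right) \left(- \frac{1}{435142}\right) = \frac{214981}{435142}$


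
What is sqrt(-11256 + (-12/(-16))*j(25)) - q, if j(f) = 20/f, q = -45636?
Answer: 45636 + 39*I*sqrt(185)/5 ≈ 45636.0 + 106.09*I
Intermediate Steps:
sqrt(-11256 + (-12/(-16))*j(25)) - q = sqrt(-11256 + (-12/(-16))*(20/25)) - 1*(-45636) = sqrt(-11256 + (-12*(-1/16))*(20*(1/25))) + 45636 = sqrt(-11256 + (3/4)*(4/5)) + 45636 = sqrt(-11256 + 3/5) + 45636 = sqrt(-56277/5) + 45636 = 39*I*sqrt(185)/5 + 45636 = 45636 + 39*I*sqrt(185)/5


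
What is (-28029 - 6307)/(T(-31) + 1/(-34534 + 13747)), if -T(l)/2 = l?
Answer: -713742432/1288793 ≈ -553.81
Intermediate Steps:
T(l) = -2*l
(-28029 - 6307)/(T(-31) + 1/(-34534 + 13747)) = (-28029 - 6307)/(-2*(-31) + 1/(-34534 + 13747)) = -34336/(62 + 1/(-20787)) = -34336/(62 - 1/20787) = -34336/1288793/20787 = -34336*20787/1288793 = -713742432/1288793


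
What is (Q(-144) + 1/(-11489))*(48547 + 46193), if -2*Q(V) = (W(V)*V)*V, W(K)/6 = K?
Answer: 9750442843327980/11489 ≈ 8.4868e+11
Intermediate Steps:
W(K) = 6*K
Q(V) = -3*V³ (Q(V) = -(6*V)*V*V/2 = -6*V²*V/2 = -3*V³)
(Q(-144) + 1/(-11489))*(48547 + 46193) = (-3*(-144)³ + 1/(-11489))*(48547 + 46193) = (-3*(-2985984) - 1/11489)*94740 = (8957952 - 1/11489)*94740 = (102917910527/11489)*94740 = 9750442843327980/11489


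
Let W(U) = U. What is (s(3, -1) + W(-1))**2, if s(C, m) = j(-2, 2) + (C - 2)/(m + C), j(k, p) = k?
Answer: 25/4 ≈ 6.2500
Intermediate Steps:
s(C, m) = -2 + (-2 + C)/(C + m) (s(C, m) = -2 + (C - 2)/(m + C) = -2 + (-2 + C)/(C + m))
(s(3, -1) + W(-1))**2 = ((-2 - 1*3 - 2*(-1))/(3 - 1) - 1)**2 = ((-2 - 3 + 2)/2 - 1)**2 = ((1/2)*(-3) - 1)**2 = (-3/2 - 1)**2 = (-5/2)**2 = 25/4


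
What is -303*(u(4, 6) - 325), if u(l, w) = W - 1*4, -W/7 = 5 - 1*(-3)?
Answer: 116655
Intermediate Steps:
W = -56 (W = -7*(5 - 1*(-3)) = -7*(5 + 3) = -7*8 = -56)
u(l, w) = -60 (u(l, w) = -56 - 1*4 = -56 - 4 = -60)
-303*(u(4, 6) - 325) = -303*(-60 - 325) = -303*(-385) = 116655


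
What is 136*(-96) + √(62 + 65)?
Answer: -13056 + √127 ≈ -13045.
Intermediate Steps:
136*(-96) + √(62 + 65) = -13056 + √127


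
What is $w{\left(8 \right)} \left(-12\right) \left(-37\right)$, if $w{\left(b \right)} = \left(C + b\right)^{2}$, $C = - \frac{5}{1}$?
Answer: $3996$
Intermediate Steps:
$C = -5$ ($C = \left(-5\right) 1 = -5$)
$w{\left(b \right)} = \left(-5 + b\right)^{2}$
$w{\left(8 \right)} \left(-12\right) \left(-37\right) = \left(-5 + 8\right)^{2} \left(-12\right) \left(-37\right) = 3^{2} \left(-12\right) \left(-37\right) = 9 \left(-12\right) \left(-37\right) = \left(-108\right) \left(-37\right) = 3996$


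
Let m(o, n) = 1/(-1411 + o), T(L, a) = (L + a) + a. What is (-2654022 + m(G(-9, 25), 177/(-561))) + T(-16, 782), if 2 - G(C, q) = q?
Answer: -3803647717/1434 ≈ -2.6525e+6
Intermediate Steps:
G(C, q) = 2 - q
T(L, a) = L + 2*a
(-2654022 + m(G(-9, 25), 177/(-561))) + T(-16, 782) = (-2654022 + 1/(-1411 + (2 - 1*25))) + (-16 + 2*782) = (-2654022 + 1/(-1411 + (2 - 25))) + (-16 + 1564) = (-2654022 + 1/(-1411 - 23)) + 1548 = (-2654022 + 1/(-1434)) + 1548 = (-2654022 - 1/1434) + 1548 = -3805867549/1434 + 1548 = -3803647717/1434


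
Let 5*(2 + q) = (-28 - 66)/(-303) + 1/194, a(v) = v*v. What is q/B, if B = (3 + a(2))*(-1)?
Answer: 569281/2057370 ≈ 0.27670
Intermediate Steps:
a(v) = v²
q = -569281/293910 (q = -2 + ((-28 - 66)/(-303) + 1/194)/5 = -2 + (-94*(-1/303) + 1*(1/194))/5 = -2 + (94/303 + 1/194)/5 = -2 + (⅕)*(18539/58782) = -2 + 18539/293910 = -569281/293910 ≈ -1.9369)
B = -7 (B = (3 + 2²)*(-1) = (3 + 4)*(-1) = 7*(-1) = -7)
q/B = -569281/293910/(-7) = -569281/293910*(-⅐) = 569281/2057370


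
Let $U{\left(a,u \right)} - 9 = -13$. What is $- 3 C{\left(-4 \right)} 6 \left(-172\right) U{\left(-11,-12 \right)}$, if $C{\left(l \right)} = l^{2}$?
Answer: $-198144$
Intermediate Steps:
$U{\left(a,u \right)} = -4$ ($U{\left(a,u \right)} = 9 - 13 = -4$)
$- 3 C{\left(-4 \right)} 6 \left(-172\right) U{\left(-11,-12 \right)} = - 3 \left(-4\right)^{2} \cdot 6 \left(-172\right) \left(-4\right) = \left(-3\right) 16 \cdot 6 \left(-172\right) \left(-4\right) = \left(-48\right) 6 \left(-172\right) \left(-4\right) = \left(-288\right) \left(-172\right) \left(-4\right) = 49536 \left(-4\right) = -198144$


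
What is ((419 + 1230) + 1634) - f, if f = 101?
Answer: 3182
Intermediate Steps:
((419 + 1230) + 1634) - f = ((419 + 1230) + 1634) - 1*101 = (1649 + 1634) - 101 = 3283 - 101 = 3182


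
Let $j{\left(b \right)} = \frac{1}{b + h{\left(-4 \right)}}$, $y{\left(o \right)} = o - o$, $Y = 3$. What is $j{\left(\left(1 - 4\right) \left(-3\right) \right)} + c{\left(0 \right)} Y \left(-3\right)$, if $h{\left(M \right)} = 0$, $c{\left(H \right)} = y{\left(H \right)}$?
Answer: $\frac{1}{9} \approx 0.11111$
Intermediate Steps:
$y{\left(o \right)} = 0$
$c{\left(H \right)} = 0$
$j{\left(b \right)} = \frac{1}{b}$ ($j{\left(b \right)} = \frac{1}{b + 0} = \frac{1}{b}$)
$j{\left(\left(1 - 4\right) \left(-3\right) \right)} + c{\left(0 \right)} Y \left(-3\right) = \frac{1}{\left(1 - 4\right) \left(-3\right)} + 0 \cdot 3 \left(-3\right) = \frac{1}{\left(-3\right) \left(-3\right)} + 0 \left(-9\right) = \frac{1}{9} + 0 = \frac{1}{9}$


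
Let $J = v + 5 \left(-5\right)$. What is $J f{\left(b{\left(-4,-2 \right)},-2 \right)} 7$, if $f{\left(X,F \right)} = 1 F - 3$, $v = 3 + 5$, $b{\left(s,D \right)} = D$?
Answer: $595$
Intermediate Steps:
$v = 8$
$f{\left(X,F \right)} = -3 + F$ ($f{\left(X,F \right)} = F - 3 = -3 + F$)
$J = -17$ ($J = 8 + 5 \left(-5\right) = 8 - 25 = -17$)
$J f{\left(b{\left(-4,-2 \right)},-2 \right)} 7 = - 17 \left(-3 - 2\right) 7 = \left(-17\right) \left(-5\right) 7 = 85 \cdot 7 = 595$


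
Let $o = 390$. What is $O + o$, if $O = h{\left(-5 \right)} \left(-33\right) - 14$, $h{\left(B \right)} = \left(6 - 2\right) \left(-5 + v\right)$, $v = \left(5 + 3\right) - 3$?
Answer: $376$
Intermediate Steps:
$v = 5$ ($v = 8 - 3 = 5$)
$h{\left(B \right)} = 0$ ($h{\left(B \right)} = \left(6 - 2\right) \left(-5 + 5\right) = 4 \cdot 0 = 0$)
$O = -14$ ($O = 0 \left(-33\right) - 14 = 0 - 14 = -14$)
$O + o = -14 + 390 = 376$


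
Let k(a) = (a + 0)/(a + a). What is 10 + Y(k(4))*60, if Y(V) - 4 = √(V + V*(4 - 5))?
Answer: 250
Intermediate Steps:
k(a) = ½ (k(a) = a/((2*a)) = a*(1/(2*a)) = ½)
Y(V) = 4 (Y(V) = 4 + √(V + V*(4 - 5)) = 4 + √(V + V*(-1)) = 4 + √(V - V) = 4 + √0 = 4 + 0 = 4)
10 + Y(k(4))*60 = 10 + 4*60 = 10 + 240 = 250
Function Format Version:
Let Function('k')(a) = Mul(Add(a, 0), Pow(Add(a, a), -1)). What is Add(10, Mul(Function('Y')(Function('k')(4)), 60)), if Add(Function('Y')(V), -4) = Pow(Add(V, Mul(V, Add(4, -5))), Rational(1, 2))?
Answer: 250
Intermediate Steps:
Function('k')(a) = Rational(1, 2) (Function('k')(a) = Mul(a, Pow(Mul(2, a), -1)) = Mul(a, Mul(Rational(1, 2), Pow(a, -1))) = Rational(1, 2))
Function('Y')(V) = 4 (Function('Y')(V) = Add(4, Pow(Add(V, Mul(V, Add(4, -5))), Rational(1, 2))) = Add(4, Pow(Add(V, Mul(V, -1)), Rational(1, 2))) = Add(4, Pow(Add(V, Mul(-1, V)), Rational(1, 2))) = Add(4, Pow(0, Rational(1, 2))) = Add(4, 0) = 4)
Add(10, Mul(Function('Y')(Function('k')(4)), 60)) = Add(10, Mul(4, 60)) = Add(10, 240) = 250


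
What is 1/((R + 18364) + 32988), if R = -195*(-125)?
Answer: 1/75727 ≈ 1.3205e-5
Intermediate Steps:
R = 24375
1/((R + 18364) + 32988) = 1/((24375 + 18364) + 32988) = 1/(42739 + 32988) = 1/75727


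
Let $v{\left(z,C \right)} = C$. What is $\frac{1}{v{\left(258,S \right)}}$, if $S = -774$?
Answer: $- \frac{1}{774} \approx -0.001292$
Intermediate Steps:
$\frac{1}{v{\left(258,S \right)}} = \frac{1}{-774} = - \frac{1}{774}$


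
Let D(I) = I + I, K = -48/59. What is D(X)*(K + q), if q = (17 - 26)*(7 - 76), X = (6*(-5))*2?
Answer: -4390920/59 ≈ -74422.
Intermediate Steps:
K = -48/59 (K = -48*1/59 = -48/59 ≈ -0.81356)
X = -60 (X = -30*2 = -60)
D(I) = 2*I
q = 621 (q = -9*(-69) = 621)
D(X)*(K + q) = (2*(-60))*(-48/59 + 621) = -120*36591/59 = -4390920/59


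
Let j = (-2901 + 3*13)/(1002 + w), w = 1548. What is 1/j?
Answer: -425/477 ≈ -0.89099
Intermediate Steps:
j = -477/425 (j = (-2901 + 3*13)/(1002 + 1548) = (-2901 + 39)/2550 = -2862*1/2550 = -477/425 ≈ -1.1224)
1/j = 1/(-477/425) = -425/477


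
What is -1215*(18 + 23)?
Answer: -49815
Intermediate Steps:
-1215*(18 + 23) = -1215*41 = -49815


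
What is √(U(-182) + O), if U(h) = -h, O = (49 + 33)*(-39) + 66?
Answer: 5*I*√118 ≈ 54.314*I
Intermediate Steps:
O = -3132 (O = 82*(-39) + 66 = -3198 + 66 = -3132)
√(U(-182) + O) = √(-1*(-182) - 3132) = √(182 - 3132) = √(-2950) = 5*I*√118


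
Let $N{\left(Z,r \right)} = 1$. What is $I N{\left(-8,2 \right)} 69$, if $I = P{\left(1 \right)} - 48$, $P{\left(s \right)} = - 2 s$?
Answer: $-3450$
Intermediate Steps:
$I = -50$ ($I = \left(-2\right) 1 - 48 = -2 - 48 = -50$)
$I N{\left(-8,2 \right)} 69 = \left(-50\right) 1 \cdot 69 = \left(-50\right) 69 = -3450$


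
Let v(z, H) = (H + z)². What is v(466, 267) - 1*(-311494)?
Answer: 848783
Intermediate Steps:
v(466, 267) - 1*(-311494) = (267 + 466)² - 1*(-311494) = 733² + 311494 = 537289 + 311494 = 848783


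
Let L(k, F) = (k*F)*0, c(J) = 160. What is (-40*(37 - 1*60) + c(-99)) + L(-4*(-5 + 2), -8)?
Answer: 1080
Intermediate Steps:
L(k, F) = 0 (L(k, F) = (F*k)*0 = 0)
(-40*(37 - 1*60) + c(-99)) + L(-4*(-5 + 2), -8) = (-40*(37 - 1*60) + 160) + 0 = (-40*(37 - 60) + 160) + 0 = (-40*(-23) + 160) + 0 = (920 + 160) + 0 = 1080 + 0 = 1080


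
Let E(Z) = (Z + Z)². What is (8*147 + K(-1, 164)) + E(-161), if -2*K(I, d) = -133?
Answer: 209853/2 ≈ 1.0493e+5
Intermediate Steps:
K(I, d) = 133/2 (K(I, d) = -½*(-133) = 133/2)
E(Z) = 4*Z² (E(Z) = (2*Z)² = 4*Z²)
(8*147 + K(-1, 164)) + E(-161) = (8*147 + 133/2) + 4*(-161)² = (1176 + 133/2) + 4*25921 = 2485/2 + 103684 = 209853/2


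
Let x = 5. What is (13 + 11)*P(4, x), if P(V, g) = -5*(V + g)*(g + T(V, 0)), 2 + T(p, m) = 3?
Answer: -6480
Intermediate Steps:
T(p, m) = 1 (T(p, m) = -2 + 3 = 1)
P(V, g) = -5*(1 + g)*(V + g) (P(V, g) = -5*(V + g)*(g + 1) = -5*(V + g)*(1 + g) = -5*(1 + g)*(V + g))
(13 + 11)*P(4, x) = (13 + 11)*(-5*4 - 5*5 - 5*5² - 5*4*5) = 24*(-20 - 25 - 5*25 - 100) = 24*(-20 - 25 - 125 - 100) = 24*(-270) = -6480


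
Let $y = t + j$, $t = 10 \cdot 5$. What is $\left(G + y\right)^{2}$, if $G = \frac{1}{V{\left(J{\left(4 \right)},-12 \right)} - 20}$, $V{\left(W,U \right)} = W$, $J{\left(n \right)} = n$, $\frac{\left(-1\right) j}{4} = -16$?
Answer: $\frac{3323329}{256} \approx 12982.0$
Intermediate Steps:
$j = 64$ ($j = \left(-4\right) \left(-16\right) = 64$)
$t = 50$
$y = 114$ ($y = 50 + 64 = 114$)
$G = - \frac{1}{16}$ ($G = \frac{1}{4 - 20} = \frac{1}{-16} = - \frac{1}{16} \approx -0.0625$)
$\left(G + y\right)^{2} = \left(- \frac{1}{16} + 114\right)^{2} = \left(\frac{1823}{16}\right)^{2} = \frac{3323329}{256}$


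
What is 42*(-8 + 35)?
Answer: 1134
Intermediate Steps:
42*(-8 + 35) = 42*27 = 1134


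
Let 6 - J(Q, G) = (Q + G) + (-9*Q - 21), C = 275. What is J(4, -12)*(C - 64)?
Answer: 14981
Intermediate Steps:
J(Q, G) = 27 - G + 8*Q (J(Q, G) = 6 - ((Q + G) + (-9*Q - 21)) = 6 - ((G + Q) + (-21 - 9*Q)) = 6 - (-21 + G - 8*Q) = 6 + (21 - G + 8*Q) = 27 - G + 8*Q)
J(4, -12)*(C - 64) = (27 - 1*(-12) + 8*4)*(275 - 64) = (27 + 12 + 32)*211 = 71*211 = 14981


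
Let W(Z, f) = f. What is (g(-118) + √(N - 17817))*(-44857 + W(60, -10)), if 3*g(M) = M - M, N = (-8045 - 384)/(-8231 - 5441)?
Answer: -44867*I*√832575563710/6836 ≈ -5.9888e+6*I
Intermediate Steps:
N = 8429/13672 (N = -8429/(-13672) = -8429*(-1/13672) = 8429/13672 ≈ 0.61652)
g(M) = 0 (g(M) = (M - M)/3 = (⅓)*0 = 0)
(g(-118) + √(N - 17817))*(-44857 + W(60, -10)) = (0 + √(8429/13672 - 17817))*(-44857 - 10) = (0 + √(-243585595/13672))*(-44867) = (0 + I*√832575563710/6836)*(-44867) = (I*√832575563710/6836)*(-44867) = -44867*I*√832575563710/6836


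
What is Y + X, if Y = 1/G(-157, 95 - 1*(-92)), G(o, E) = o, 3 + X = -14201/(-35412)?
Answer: -14484907/5559684 ≈ -2.6053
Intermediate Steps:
X = -92035/35412 (X = -3 - 14201/(-35412) = -3 - 14201*(-1/35412) = -3 + 14201/35412 = -92035/35412 ≈ -2.5990)
Y = -1/157 (Y = 1/(-157) = -1/157 ≈ -0.0063694)
Y + X = -1/157 - 92035/35412 = -14484907/5559684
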